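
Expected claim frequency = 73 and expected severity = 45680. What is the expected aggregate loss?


E[S] = E[N] * E[X]
= 73 * 45680
= 3.3346e+06


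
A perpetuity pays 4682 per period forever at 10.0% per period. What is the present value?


PV = PMT / i
= 4682 / 0.1
= 46820.0


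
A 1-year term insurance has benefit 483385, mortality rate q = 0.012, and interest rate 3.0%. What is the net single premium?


NSP = benefit * q * v
v = 1/(1+i) = 0.970874
NSP = 483385 * 0.012 * 0.970874
= 5631.6699


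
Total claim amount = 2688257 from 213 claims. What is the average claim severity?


severity = total / number
= 2688257 / 213
= 12620.9249


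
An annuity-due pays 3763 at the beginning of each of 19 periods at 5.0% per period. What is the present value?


PV_due = PMT * (1-(1+i)^(-n))/i * (1+i)
PV_immediate = 45477.0624
PV_due = 45477.0624 * 1.05
= 47750.9155


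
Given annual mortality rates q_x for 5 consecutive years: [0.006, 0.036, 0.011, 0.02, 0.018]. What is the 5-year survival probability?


p_k = 1 - q_k for each year
Survival = product of (1 - q_k)
= 0.994 * 0.964 * 0.989 * 0.98 * 0.982
= 0.912


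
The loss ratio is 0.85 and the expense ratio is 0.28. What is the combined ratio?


Combined ratio = loss ratio + expense ratio
= 0.85 + 0.28
= 1.13


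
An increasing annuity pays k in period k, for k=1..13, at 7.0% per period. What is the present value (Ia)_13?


(Ia)_n = sum_{k=1}^{n} k * v^k, v = 1/(1+i)
v = 0.934579
Sum computed term by term:
(Ia)_13 = 50.6878


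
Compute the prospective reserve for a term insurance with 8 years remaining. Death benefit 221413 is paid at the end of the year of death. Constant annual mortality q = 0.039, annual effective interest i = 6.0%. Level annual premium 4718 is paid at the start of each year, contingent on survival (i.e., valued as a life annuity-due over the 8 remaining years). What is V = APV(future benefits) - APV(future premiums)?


v = 1/(1+i) = 0.943396
APV(future benefits) per unit = sum_{k=0}^{7} k_p_x * q * v^(k+1) = 0.214148
APV(future benefits) = 221413 * 0.214148 = 47415.0877
Life annuity-due factor ä_{x:8} = sum_{k=0}^{7} k_p_x * v^k = 5.820425
APV(future premiums) = 4718 * 5.820425 = 27460.7653
V = 47415.0877 - 27460.7653
= 19954.3224


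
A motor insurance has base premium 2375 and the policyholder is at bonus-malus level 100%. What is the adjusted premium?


adjusted = base * BM_level / 100
= 2375 * 100 / 100
= 2375 * 1.0
= 2375.0


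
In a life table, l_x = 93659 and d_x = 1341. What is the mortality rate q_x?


q_x = d_x / l_x
= 1341 / 93659
= 0.0143


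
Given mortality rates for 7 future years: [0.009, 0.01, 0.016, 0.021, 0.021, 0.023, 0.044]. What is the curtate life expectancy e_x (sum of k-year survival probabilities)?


e_x = sum_{k=1}^{n} k_p_x
k_p_x values:
  1_p_x = 0.991
  2_p_x = 0.98109
  3_p_x = 0.965393
  4_p_x = 0.945119
  5_p_x = 0.925272
  6_p_x = 0.903991
  7_p_x = 0.864215
e_x = 6.5761


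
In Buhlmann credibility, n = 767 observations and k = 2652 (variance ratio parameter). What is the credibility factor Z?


Z = n / (n + k)
= 767 / (767 + 2652)
= 767 / 3419
= 0.2243


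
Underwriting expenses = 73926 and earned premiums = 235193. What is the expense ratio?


Expense ratio = expenses / premiums
= 73926 / 235193
= 0.3143


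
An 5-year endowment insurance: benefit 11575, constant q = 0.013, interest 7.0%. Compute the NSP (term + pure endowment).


Term component = 602.2056
Pure endowment = 5_p_x * v^5 * benefit = 0.936668 * 0.712986 * 11575 = 7730.1492
NSP = 8332.3547


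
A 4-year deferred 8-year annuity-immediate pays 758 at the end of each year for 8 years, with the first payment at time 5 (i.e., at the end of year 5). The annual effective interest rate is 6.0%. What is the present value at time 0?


PV at time 4 of the 8-year annuity-immediate:
a_n = 758 * (1-(1+0.06)^(-8))/0.06 = 4707.0237
Discount back 4 years to time 0:
PV = 4707.0237 * (1+0.06)^(-4)
= 4707.0237 * 0.792094
= 3728.4037


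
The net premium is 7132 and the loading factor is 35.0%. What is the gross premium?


Gross = net * (1 + loading)
= 7132 * (1 + 0.35)
= 7132 * 1.35
= 9628.2


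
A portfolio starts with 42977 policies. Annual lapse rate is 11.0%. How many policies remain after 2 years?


remaining = initial * (1 - lapse)^years
= 42977 * (1 - 0.11)^2
= 42977 * 0.7921
= 34042.0817


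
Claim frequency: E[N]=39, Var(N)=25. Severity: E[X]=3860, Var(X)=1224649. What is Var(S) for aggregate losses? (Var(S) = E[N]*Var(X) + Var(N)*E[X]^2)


Var(S) = E[N]*Var(X) + Var(N)*E[X]^2
= 39*1224649 + 25*3860^2
= 47761311 + 372490000
= 4.2025e+08


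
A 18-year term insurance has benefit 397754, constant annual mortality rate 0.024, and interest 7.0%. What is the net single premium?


NSP = benefit * sum_{k=0}^{n-1} k_p_x * q * v^(k+1)
With constant q=0.024, v=0.934579
Sum = 0.206536
NSP = 397754 * 0.206536
= 82150.4184


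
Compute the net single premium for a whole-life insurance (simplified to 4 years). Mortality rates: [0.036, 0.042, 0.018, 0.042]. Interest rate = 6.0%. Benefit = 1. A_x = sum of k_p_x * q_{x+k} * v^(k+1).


v = 0.943396
Year 0: k_p_x=1.0, q=0.036, term=0.033962
Year 1: k_p_x=0.964, q=0.042, term=0.036034
Year 2: k_p_x=0.923512, q=0.018, term=0.013957
Year 3: k_p_x=0.906889, q=0.042, term=0.03017
A_x = 0.1141


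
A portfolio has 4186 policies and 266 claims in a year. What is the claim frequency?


frequency = claims / policies
= 266 / 4186
= 0.0635


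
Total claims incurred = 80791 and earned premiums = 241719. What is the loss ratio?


Loss ratio = claims / premiums
= 80791 / 241719
= 0.3342


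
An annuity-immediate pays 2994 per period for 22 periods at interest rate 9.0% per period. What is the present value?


PV = PMT * (1 - (1+i)^(-n)) / i
= 2994 * (1 - (1+0.09)^(-22)) / 0.09
= 2994 * (1 - 0.150182) / 0.09
= 2994 * 9.442425
= 28270.6218


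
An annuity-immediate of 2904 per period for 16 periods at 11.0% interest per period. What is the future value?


FV = PMT * ((1+i)^n - 1) / i
= 2904 * ((1.11)^16 - 1) / 0.11
= 2904 * (5.310894 - 1) / 0.11
= 113807.6104


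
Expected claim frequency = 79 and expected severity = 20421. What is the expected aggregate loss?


E[S] = E[N] * E[X]
= 79 * 20421
= 1.6133e+06


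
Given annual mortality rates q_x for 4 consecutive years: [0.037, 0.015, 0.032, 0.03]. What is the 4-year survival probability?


p_k = 1 - q_k for each year
Survival = product of (1 - q_k)
= 0.963 * 0.985 * 0.968 * 0.97
= 0.8907


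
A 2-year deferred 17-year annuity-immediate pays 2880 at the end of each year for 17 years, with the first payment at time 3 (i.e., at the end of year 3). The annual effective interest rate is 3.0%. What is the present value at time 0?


PV at time 2 of the 17-year annuity-immediate:
a_n = 2880 * (1-(1+0.03)^(-17))/0.03 = 37918.4212
Discount back 2 years to time 0:
PV = 37918.4212 * (1+0.03)^(-2)
= 37918.4212 * 0.942596
= 35741.7487


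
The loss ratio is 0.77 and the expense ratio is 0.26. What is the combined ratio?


Combined ratio = loss ratio + expense ratio
= 0.77 + 0.26
= 1.03


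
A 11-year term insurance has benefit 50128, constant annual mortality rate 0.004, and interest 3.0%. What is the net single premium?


NSP = benefit * sum_{k=0}^{n-1} k_p_x * q * v^(k+1)
With constant q=0.004, v=0.970874
Sum = 0.036322
NSP = 50128 * 0.036322
= 1820.7498


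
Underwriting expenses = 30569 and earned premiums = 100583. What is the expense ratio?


Expense ratio = expenses / premiums
= 30569 / 100583
= 0.3039


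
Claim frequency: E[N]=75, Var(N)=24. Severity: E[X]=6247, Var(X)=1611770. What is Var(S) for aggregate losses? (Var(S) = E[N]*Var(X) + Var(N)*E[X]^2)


Var(S) = E[N]*Var(X) + Var(N)*E[X]^2
= 75*1611770 + 24*6247^2
= 120882750 + 936600216
= 1.0575e+09


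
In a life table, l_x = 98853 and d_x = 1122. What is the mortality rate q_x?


q_x = d_x / l_x
= 1122 / 98853
= 0.0114


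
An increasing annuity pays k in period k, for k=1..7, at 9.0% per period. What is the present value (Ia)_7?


(Ia)_n = sum_{k=1}^{n} k * v^k, v = 1/(1+i)
v = 0.917431
Sum computed term by term:
(Ia)_7 = 18.4075


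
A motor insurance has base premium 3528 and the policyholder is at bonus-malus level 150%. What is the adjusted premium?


adjusted = base * BM_level / 100
= 3528 * 150 / 100
= 3528 * 1.5
= 5292.0


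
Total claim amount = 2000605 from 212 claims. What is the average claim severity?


severity = total / number
= 2000605 / 212
= 9436.816


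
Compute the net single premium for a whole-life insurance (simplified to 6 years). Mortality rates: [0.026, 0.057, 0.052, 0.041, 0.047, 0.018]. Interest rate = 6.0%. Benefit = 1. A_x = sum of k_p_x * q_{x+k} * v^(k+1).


v = 0.943396
Year 0: k_p_x=1.0, q=0.026, term=0.024528
Year 1: k_p_x=0.974, q=0.057, term=0.049411
Year 2: k_p_x=0.918482, q=0.052, term=0.040101
Year 3: k_p_x=0.870721, q=0.041, term=0.028277
Year 4: k_p_x=0.835021, q=0.047, term=0.029327
Year 5: k_p_x=0.795775, q=0.018, term=0.010098
A_x = 0.1817


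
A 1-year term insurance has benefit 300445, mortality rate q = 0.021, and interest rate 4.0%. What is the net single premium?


NSP = benefit * q * v
v = 1/(1+i) = 0.961538
NSP = 300445 * 0.021 * 0.961538
= 6066.6779


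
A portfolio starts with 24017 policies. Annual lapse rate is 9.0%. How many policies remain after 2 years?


remaining = initial * (1 - lapse)^years
= 24017 * (1 - 0.09)^2
= 24017 * 0.8281
= 19888.4777


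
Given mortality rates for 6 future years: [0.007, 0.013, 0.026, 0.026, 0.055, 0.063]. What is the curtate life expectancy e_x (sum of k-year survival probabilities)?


e_x = sum_{k=1}^{n} k_p_x
k_p_x values:
  1_p_x = 0.993
  2_p_x = 0.980091
  3_p_x = 0.954609
  4_p_x = 0.929789
  5_p_x = 0.87865
  6_p_x = 0.823295
e_x = 5.5594


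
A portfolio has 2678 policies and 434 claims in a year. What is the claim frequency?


frequency = claims / policies
= 434 / 2678
= 0.1621


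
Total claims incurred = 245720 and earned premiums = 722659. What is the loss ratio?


Loss ratio = claims / premiums
= 245720 / 722659
= 0.34


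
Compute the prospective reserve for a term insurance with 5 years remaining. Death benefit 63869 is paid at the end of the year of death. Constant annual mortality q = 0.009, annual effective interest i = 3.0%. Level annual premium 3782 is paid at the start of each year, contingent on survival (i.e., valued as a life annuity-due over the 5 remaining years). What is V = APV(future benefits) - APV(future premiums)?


v = 1/(1+i) = 0.970874
APV(future benefits) per unit = sum_{k=0}^{4} k_p_x * q * v^(k+1) = 0.040504
APV(future benefits) = 63869 * 0.040504 = 2586.9327
Life annuity-due factor ä_{x:5} = sum_{k=0}^{4} k_p_x * v^k = 4.635427
APV(future premiums) = 3782 * 4.635427 = 17531.1839
V = 2586.9327 - 17531.1839
= -14944.2513


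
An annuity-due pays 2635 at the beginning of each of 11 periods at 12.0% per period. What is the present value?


PV_due = PMT * (1-(1+i)^(-n))/i * (1+i)
PV_immediate = 15645.8372
PV_due = 15645.8372 * 1.12
= 17523.3377


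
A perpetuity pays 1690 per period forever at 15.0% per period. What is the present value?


PV = PMT / i
= 1690 / 0.15
= 11266.6667


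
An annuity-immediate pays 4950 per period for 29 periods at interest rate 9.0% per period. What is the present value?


PV = PMT * (1 - (1+i)^(-n)) / i
= 4950 * (1 - (1+0.09)^(-29)) / 0.09
= 4950 * (1 - 0.082155) / 0.09
= 4950 * 10.198283
= 50481.5004


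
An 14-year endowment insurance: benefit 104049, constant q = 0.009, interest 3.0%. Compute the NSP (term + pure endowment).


Term component = 10024.2673
Pure endowment = 14_p_x * v^14 * benefit = 0.881112 * 0.661118 * 104049 = 60610.5085
NSP = 70634.7758


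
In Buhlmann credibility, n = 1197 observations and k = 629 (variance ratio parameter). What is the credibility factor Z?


Z = n / (n + k)
= 1197 / (1197 + 629)
= 1197 / 1826
= 0.6555


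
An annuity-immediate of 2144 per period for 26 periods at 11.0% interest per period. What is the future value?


FV = PMT * ((1+i)^n - 1) / i
= 2144 * ((1.11)^26 - 1) / 0.11
= 2144 * (15.079865 - 1) / 0.11
= 274429.3652


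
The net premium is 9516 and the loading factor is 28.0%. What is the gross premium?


Gross = net * (1 + loading)
= 9516 * (1 + 0.28)
= 9516 * 1.28
= 12180.48


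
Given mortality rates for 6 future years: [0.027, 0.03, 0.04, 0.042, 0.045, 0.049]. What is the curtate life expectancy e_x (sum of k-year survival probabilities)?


e_x = sum_{k=1}^{n} k_p_x
k_p_x values:
  1_p_x = 0.973
  2_p_x = 0.94381
  3_p_x = 0.906058
  4_p_x = 0.868003
  5_p_x = 0.828943
  6_p_x = 0.788325
e_x = 5.3081


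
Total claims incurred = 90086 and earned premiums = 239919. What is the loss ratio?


Loss ratio = claims / premiums
= 90086 / 239919
= 0.3755


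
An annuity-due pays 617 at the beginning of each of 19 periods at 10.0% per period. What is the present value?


PV_due = PMT * (1-(1+i)^(-n))/i * (1+i)
PV_immediate = 5161.1557
PV_due = 5161.1557 * 1.1
= 5677.2713


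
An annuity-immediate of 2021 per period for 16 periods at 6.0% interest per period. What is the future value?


FV = PMT * ((1+i)^n - 1) / i
= 2021 * ((1.06)^16 - 1) / 0.06
= 2021 * (2.540352 - 1) / 0.06
= 51884.1792


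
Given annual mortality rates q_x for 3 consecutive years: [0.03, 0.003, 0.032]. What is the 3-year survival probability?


p_k = 1 - q_k for each year
Survival = product of (1 - q_k)
= 0.97 * 0.997 * 0.968
= 0.9361


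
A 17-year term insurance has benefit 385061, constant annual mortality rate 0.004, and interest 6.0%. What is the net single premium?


NSP = benefit * sum_{k=0}^{n-1} k_p_x * q * v^(k+1)
With constant q=0.004, v=0.943396
Sum = 0.040819
NSP = 385061 * 0.040819
= 15717.6175


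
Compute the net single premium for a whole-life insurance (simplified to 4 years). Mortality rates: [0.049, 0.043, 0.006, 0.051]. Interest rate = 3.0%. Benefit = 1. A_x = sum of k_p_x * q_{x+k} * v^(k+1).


v = 0.970874
Year 0: k_p_x=1.0, q=0.049, term=0.047573
Year 1: k_p_x=0.951, q=0.043, term=0.038546
Year 2: k_p_x=0.910107, q=0.006, term=0.004997
Year 3: k_p_x=0.904646, q=0.051, term=0.040992
A_x = 0.1321


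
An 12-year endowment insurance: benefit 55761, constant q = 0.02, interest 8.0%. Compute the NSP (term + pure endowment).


Term component = 7676.9313
Pure endowment = 12_p_x * v^12 * benefit = 0.784717 * 0.397114 * 55761 = 17376.3436
NSP = 25053.2749


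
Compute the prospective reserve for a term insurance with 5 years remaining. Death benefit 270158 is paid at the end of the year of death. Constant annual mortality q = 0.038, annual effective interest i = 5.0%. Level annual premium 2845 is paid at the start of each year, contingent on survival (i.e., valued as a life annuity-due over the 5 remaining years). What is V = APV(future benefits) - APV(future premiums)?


v = 1/(1+i) = 0.952381
APV(future benefits) per unit = sum_{k=0}^{4} k_p_x * q * v^(k+1) = 0.153059
APV(future benefits) = 270158 * 0.153059 = 41350.0079
Life annuity-due factor ä_{x:5} = sum_{k=0}^{4} k_p_x * v^k = 4.229251
APV(future premiums) = 2845 * 4.229251 = 12032.2193
V = 41350.0079 - 12032.2193
= 29317.7886


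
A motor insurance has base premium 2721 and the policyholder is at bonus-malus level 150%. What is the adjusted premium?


adjusted = base * BM_level / 100
= 2721 * 150 / 100
= 2721 * 1.5
= 4081.5


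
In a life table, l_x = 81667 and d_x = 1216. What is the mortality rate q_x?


q_x = d_x / l_x
= 1216 / 81667
= 0.0149


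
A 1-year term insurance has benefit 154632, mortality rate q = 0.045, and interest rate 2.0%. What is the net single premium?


NSP = benefit * q * v
v = 1/(1+i) = 0.980392
NSP = 154632 * 0.045 * 0.980392
= 6822.0


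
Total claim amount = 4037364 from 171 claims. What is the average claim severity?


severity = total / number
= 4037364 / 171
= 23610.3158


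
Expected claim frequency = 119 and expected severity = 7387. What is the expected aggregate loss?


E[S] = E[N] * E[X]
= 119 * 7387
= 879053


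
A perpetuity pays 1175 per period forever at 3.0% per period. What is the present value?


PV = PMT / i
= 1175 / 0.03
= 39166.6667


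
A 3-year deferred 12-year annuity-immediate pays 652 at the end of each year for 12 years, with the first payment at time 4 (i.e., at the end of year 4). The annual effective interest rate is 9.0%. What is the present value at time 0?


PV at time 3 of the 12-year annuity-immediate:
a_n = 652 * (1-(1+0.09)^(-12))/0.09 = 4668.7929
Discount back 3 years to time 0:
PV = 4668.7929 * (1+0.09)^(-3)
= 4668.7929 * 0.772183
= 3605.1647


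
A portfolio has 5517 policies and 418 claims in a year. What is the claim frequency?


frequency = claims / policies
= 418 / 5517
= 0.0758


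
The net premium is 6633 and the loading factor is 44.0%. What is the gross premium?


Gross = net * (1 + loading)
= 6633 * (1 + 0.44)
= 6633 * 1.44
= 9551.52


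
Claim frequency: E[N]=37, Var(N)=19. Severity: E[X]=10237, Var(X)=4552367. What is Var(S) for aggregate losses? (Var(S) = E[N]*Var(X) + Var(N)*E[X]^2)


Var(S) = E[N]*Var(X) + Var(N)*E[X]^2
= 37*4552367 + 19*10237^2
= 168437579 + 1991127211
= 2.1596e+09


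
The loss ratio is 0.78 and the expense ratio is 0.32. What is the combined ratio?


Combined ratio = loss ratio + expense ratio
= 0.78 + 0.32
= 1.1


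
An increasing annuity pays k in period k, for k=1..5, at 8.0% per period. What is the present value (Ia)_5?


(Ia)_n = sum_{k=1}^{n} k * v^k, v = 1/(1+i)
v = 0.925926
Sum computed term by term:
(Ia)_5 = 11.3651


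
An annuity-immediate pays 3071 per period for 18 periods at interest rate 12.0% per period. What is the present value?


PV = PMT * (1 - (1+i)^(-n)) / i
= 3071 * (1 - (1+0.12)^(-18)) / 0.12
= 3071 * (1 - 0.13004) / 0.12
= 3071 * 7.24967
= 22263.7368


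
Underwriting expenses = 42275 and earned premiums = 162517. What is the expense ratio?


Expense ratio = expenses / premiums
= 42275 / 162517
= 0.2601


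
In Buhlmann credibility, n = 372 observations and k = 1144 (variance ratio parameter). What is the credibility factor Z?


Z = n / (n + k)
= 372 / (372 + 1144)
= 372 / 1516
= 0.2454


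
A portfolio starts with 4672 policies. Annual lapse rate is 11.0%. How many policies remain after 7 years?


remaining = initial * (1 - lapse)^years
= 4672 * (1 - 0.11)^7
= 4672 * 0.442313
= 2066.488


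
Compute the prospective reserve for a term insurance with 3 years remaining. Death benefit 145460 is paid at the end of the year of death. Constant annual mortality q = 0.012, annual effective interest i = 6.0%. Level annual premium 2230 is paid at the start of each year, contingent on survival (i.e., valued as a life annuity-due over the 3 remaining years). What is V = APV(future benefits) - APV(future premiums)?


v = 1/(1+i) = 0.943396
APV(future benefits) per unit = sum_{k=0}^{2} k_p_x * q * v^(k+1) = 0.031708
APV(future benefits) = 145460 * 0.031708 = 4612.191
Life annuity-due factor ä_{x:3} = sum_{k=0}^{2} k_p_x * v^k = 2.80084
APV(future premiums) = 2230 * 2.80084 = 6245.8735
V = 4612.191 - 6245.8735
= -1633.6825


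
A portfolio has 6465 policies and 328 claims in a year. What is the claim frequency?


frequency = claims / policies
= 328 / 6465
= 0.0507


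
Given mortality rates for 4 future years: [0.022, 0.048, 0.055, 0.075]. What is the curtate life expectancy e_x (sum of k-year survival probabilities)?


e_x = sum_{k=1}^{n} k_p_x
k_p_x values:
  1_p_x = 0.978
  2_p_x = 0.931056
  3_p_x = 0.879848
  4_p_x = 0.813859
e_x = 3.6028


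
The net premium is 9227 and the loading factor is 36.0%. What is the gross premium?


Gross = net * (1 + loading)
= 9227 * (1 + 0.36)
= 9227 * 1.36
= 12548.72


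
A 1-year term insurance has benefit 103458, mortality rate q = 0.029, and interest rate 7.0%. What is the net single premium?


NSP = benefit * q * v
v = 1/(1+i) = 0.934579
NSP = 103458 * 0.029 * 0.934579
= 2804.0019


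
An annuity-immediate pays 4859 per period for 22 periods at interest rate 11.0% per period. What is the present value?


PV = PMT * (1 - (1+i)^(-n)) / i
= 4859 * (1 - (1+0.11)^(-22)) / 0.11
= 4859 * (1 - 0.100669) / 0.11
= 4859 * 8.175739
= 39725.9162


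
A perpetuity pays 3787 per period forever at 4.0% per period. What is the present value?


PV = PMT / i
= 3787 / 0.04
= 94675.0


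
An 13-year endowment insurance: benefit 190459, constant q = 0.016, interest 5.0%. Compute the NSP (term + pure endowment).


Term component = 26317.6538
Pure endowment = 13_p_x * v^13 * benefit = 0.810842 * 0.530321 * 190459 = 81898.678
NSP = 108216.3318


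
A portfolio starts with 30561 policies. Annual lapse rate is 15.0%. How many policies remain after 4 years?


remaining = initial * (1 - lapse)^years
= 30561 * (1 - 0.15)^4
= 30561 * 0.522006
= 15953.033


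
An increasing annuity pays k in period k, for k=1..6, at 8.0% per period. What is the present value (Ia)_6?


(Ia)_n = sum_{k=1}^{n} k * v^k, v = 1/(1+i)
v = 0.925926
Sum computed term by term:
(Ia)_6 = 15.1462


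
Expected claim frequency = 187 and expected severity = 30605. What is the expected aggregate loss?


E[S] = E[N] * E[X]
= 187 * 30605
= 5.7231e+06


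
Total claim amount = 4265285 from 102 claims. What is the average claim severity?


severity = total / number
= 4265285 / 102
= 41816.5196


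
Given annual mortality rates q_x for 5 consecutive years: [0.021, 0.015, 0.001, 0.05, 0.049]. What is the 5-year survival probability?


p_k = 1 - q_k for each year
Survival = product of (1 - q_k)
= 0.979 * 0.985 * 0.999 * 0.95 * 0.951
= 0.8703


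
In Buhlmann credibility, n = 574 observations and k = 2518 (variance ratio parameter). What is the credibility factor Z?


Z = n / (n + k)
= 574 / (574 + 2518)
= 574 / 3092
= 0.1856


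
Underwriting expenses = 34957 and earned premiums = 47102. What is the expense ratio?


Expense ratio = expenses / premiums
= 34957 / 47102
= 0.7422


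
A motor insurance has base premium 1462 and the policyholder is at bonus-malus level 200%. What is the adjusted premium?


adjusted = base * BM_level / 100
= 1462 * 200 / 100
= 1462 * 2.0
= 2924.0


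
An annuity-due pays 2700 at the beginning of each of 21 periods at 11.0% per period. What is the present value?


PV_due = PMT * (1-(1+i)^(-n))/i * (1+i)
PV_immediate = 21802.69
PV_due = 21802.69 * 1.11
= 24200.9859


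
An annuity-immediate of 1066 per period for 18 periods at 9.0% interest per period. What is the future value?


FV = PMT * ((1+i)^n - 1) / i
= 1066 * ((1.09)^18 - 1) / 0.09
= 1066 * (4.71712 - 1) / 0.09
= 44027.2263


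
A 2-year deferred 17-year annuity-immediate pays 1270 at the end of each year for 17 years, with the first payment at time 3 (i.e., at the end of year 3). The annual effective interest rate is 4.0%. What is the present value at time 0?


PV at time 2 of the 17-year annuity-immediate:
a_n = 1270 * (1-(1+0.04)^(-17))/0.04 = 15450.3994
Discount back 2 years to time 0:
PV = 15450.3994 * (1+0.04)^(-2)
= 15450.3994 * 0.924556
= 14284.7628


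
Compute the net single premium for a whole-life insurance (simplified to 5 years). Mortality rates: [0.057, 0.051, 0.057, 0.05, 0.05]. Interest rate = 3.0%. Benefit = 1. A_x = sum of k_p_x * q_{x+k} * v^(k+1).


v = 0.970874
Year 0: k_p_x=1.0, q=0.057, term=0.05534
Year 1: k_p_x=0.943, q=0.051, term=0.045332
Year 2: k_p_x=0.894907, q=0.057, term=0.046681
Year 3: k_p_x=0.843897, q=0.05, term=0.03749
Year 4: k_p_x=0.801702, q=0.05, term=0.034578
A_x = 0.2194


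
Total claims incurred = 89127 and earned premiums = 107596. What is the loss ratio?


Loss ratio = claims / premiums
= 89127 / 107596
= 0.8283


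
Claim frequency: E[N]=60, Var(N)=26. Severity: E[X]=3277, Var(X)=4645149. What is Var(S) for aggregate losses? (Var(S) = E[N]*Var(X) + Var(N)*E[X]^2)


Var(S) = E[N]*Var(X) + Var(N)*E[X]^2
= 60*4645149 + 26*3277^2
= 278708940 + 279206954
= 5.5792e+08


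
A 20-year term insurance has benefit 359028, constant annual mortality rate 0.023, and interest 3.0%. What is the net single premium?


NSP = benefit * sum_{k=0}^{n-1} k_p_x * q * v^(k+1)
With constant q=0.023, v=0.970874
Sum = 0.283094
NSP = 359028 * 0.283094
= 101638.5662


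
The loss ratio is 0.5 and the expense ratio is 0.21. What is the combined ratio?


Combined ratio = loss ratio + expense ratio
= 0.5 + 0.21
= 0.71


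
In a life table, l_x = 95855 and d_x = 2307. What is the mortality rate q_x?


q_x = d_x / l_x
= 2307 / 95855
= 0.0241


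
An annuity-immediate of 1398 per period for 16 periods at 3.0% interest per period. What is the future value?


FV = PMT * ((1+i)^n - 1) / i
= 1398 * ((1.03)^16 - 1) / 0.03
= 1398 * (1.604706 - 1) / 0.03
= 28179.3201


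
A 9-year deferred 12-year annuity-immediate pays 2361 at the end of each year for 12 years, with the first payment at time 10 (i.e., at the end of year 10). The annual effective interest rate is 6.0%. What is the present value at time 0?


PV at time 9 of the 12-year annuity-immediate:
a_n = 2361 * (1-(1+0.06)^(-12))/0.06 = 19794.2555
Discount back 9 years to time 0:
PV = 19794.2555 * (1+0.06)^(-9)
= 19794.2555 * 0.591898
= 11716.1894


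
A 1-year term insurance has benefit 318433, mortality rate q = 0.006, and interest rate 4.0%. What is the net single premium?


NSP = benefit * q * v
v = 1/(1+i) = 0.961538
NSP = 318433 * 0.006 * 0.961538
= 1837.1135


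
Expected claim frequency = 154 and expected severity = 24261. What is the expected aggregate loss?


E[S] = E[N] * E[X]
= 154 * 24261
= 3.7362e+06


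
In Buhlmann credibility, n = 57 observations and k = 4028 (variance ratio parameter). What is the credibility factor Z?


Z = n / (n + k)
= 57 / (57 + 4028)
= 57 / 4085
= 0.014


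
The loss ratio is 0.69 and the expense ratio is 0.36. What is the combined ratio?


Combined ratio = loss ratio + expense ratio
= 0.69 + 0.36
= 1.05


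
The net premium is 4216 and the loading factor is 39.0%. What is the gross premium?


Gross = net * (1 + loading)
= 4216 * (1 + 0.39)
= 4216 * 1.39
= 5860.24


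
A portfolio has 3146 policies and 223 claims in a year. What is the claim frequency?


frequency = claims / policies
= 223 / 3146
= 0.0709


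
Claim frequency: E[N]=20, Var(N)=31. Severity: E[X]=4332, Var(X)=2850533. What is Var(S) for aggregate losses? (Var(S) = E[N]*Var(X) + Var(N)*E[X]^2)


Var(S) = E[N]*Var(X) + Var(N)*E[X]^2
= 20*2850533 + 31*4332^2
= 57010660 + 581752944
= 6.3876e+08


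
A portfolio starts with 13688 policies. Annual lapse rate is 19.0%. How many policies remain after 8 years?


remaining = initial * (1 - lapse)^years
= 13688 * (1 - 0.19)^8
= 13688 * 0.185302
= 2536.414


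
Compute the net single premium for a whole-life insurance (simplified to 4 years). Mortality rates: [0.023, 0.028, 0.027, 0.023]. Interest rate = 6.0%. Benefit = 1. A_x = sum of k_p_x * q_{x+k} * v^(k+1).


v = 0.943396
Year 0: k_p_x=1.0, q=0.023, term=0.021698
Year 1: k_p_x=0.977, q=0.028, term=0.024347
Year 2: k_p_x=0.949644, q=0.027, term=0.021528
Year 3: k_p_x=0.924004, q=0.023, term=0.016834
A_x = 0.0844


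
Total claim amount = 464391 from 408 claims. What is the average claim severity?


severity = total / number
= 464391 / 408
= 1138.2132


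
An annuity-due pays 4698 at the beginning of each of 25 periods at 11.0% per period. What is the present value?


PV_due = PMT * (1-(1+i)^(-n))/i * (1+i)
PV_immediate = 39565.3564
PV_due = 39565.3564 * 1.11
= 43917.5456


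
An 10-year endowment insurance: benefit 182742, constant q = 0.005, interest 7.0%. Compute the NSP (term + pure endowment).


Term component = 6292.463
Pure endowment = 10_p_x * v^10 * benefit = 0.95111 * 0.508349 * 182742 = 88355.0556
NSP = 94647.5185


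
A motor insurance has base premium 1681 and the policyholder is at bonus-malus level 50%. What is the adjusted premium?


adjusted = base * BM_level / 100
= 1681 * 50 / 100
= 1681 * 0.5
= 840.5


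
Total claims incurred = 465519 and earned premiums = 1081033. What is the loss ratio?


Loss ratio = claims / premiums
= 465519 / 1081033
= 0.4306


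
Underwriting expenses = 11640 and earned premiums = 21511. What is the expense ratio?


Expense ratio = expenses / premiums
= 11640 / 21511
= 0.5411


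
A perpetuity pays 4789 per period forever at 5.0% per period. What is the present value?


PV = PMT / i
= 4789 / 0.05
= 95780.0


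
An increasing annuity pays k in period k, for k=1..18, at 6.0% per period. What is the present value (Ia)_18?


(Ia)_n = sum_{k=1}^{n} k * v^k, v = 1/(1+i)
v = 0.943396
Sum computed term by term:
(Ia)_18 = 86.1845


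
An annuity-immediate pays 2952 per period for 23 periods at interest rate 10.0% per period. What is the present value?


PV = PMT * (1 - (1+i)^(-n)) / i
= 2952 * (1 - (1+0.1)^(-23)) / 0.1
= 2952 * (1 - 0.111678) / 0.1
= 2952 * 8.883218
= 26223.2608


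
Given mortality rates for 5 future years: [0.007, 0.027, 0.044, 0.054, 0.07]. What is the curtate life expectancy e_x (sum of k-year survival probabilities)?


e_x = sum_{k=1}^{n} k_p_x
k_p_x values:
  1_p_x = 0.993
  2_p_x = 0.966189
  3_p_x = 0.923677
  4_p_x = 0.873798
  5_p_x = 0.812632
e_x = 4.5693


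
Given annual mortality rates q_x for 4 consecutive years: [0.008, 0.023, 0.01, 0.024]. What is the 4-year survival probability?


p_k = 1 - q_k for each year
Survival = product of (1 - q_k)
= 0.992 * 0.977 * 0.99 * 0.976
= 0.9365


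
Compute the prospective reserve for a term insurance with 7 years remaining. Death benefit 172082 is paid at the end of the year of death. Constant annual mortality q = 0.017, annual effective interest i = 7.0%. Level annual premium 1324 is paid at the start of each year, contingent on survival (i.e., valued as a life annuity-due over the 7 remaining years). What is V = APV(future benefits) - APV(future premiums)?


v = 1/(1+i) = 0.934579
APV(future benefits) per unit = sum_{k=0}^{6} k_p_x * q * v^(k+1) = 0.087478
APV(future benefits) = 172082 * 0.087478 = 15053.4485
Life annuity-due factor ä_{x:7} = sum_{k=0}^{6} k_p_x * v^k = 5.50599
APV(future premiums) = 1324 * 5.50599 = 7289.9306
V = 15053.4485 - 7289.9306
= 7763.5178


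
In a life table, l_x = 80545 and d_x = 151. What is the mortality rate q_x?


q_x = d_x / l_x
= 151 / 80545
= 0.0019


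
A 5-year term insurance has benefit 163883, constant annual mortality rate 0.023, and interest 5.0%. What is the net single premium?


NSP = benefit * sum_{k=0}^{n-1} k_p_x * q * v^(k+1)
With constant q=0.023, v=0.952381
Sum = 0.095317
NSP = 163883 * 0.095317
= 15620.8803


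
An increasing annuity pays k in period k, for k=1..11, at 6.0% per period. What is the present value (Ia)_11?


(Ia)_n = sum_{k=1}^{n} k * v^k, v = 1/(1+i)
v = 0.943396
Sum computed term by term:
(Ia)_11 = 42.7571


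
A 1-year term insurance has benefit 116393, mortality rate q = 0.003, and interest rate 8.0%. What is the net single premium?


NSP = benefit * q * v
v = 1/(1+i) = 0.925926
NSP = 116393 * 0.003 * 0.925926
= 323.3139


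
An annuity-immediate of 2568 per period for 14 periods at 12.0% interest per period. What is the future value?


FV = PMT * ((1+i)^n - 1) / i
= 2568 * ((1.12)^14 - 1) / 0.12
= 2568 * (4.887112 - 1) / 0.12
= 83184.2029


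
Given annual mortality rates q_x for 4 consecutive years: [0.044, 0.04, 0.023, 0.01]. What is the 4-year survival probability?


p_k = 1 - q_k for each year
Survival = product of (1 - q_k)
= 0.956 * 0.96 * 0.977 * 0.99
= 0.8877


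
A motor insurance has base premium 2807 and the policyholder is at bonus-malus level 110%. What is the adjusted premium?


adjusted = base * BM_level / 100
= 2807 * 110 / 100
= 2807 * 1.1
= 3087.7


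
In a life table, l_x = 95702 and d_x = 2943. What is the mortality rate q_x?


q_x = d_x / l_x
= 2943 / 95702
= 0.0308


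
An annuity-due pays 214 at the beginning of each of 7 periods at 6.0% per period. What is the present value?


PV_due = PMT * (1-(1+i)^(-n))/i * (1+i)
PV_immediate = 1194.6296
PV_due = 1194.6296 * 1.06
= 1266.3074


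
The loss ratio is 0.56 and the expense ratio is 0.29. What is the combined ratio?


Combined ratio = loss ratio + expense ratio
= 0.56 + 0.29
= 0.85


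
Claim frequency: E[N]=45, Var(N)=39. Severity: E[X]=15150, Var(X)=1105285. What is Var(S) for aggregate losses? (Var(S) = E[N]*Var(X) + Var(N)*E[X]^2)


Var(S) = E[N]*Var(X) + Var(N)*E[X]^2
= 45*1105285 + 39*15150^2
= 49737825 + 8951377500
= 9.0011e+09


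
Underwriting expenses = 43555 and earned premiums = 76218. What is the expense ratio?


Expense ratio = expenses / premiums
= 43555 / 76218
= 0.5715


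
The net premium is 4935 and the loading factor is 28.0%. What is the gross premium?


Gross = net * (1 + loading)
= 4935 * (1 + 0.28)
= 4935 * 1.28
= 6316.8


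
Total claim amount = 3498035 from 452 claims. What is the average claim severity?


severity = total / number
= 3498035 / 452
= 7739.0155


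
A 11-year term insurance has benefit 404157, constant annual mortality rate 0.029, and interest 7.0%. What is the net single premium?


NSP = benefit * sum_{k=0}^{n-1} k_p_x * q * v^(k+1)
With constant q=0.029, v=0.934579
Sum = 0.192247
NSP = 404157 * 0.192247
= 77698.0007


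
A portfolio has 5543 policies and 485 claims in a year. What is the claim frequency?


frequency = claims / policies
= 485 / 5543
= 0.0875


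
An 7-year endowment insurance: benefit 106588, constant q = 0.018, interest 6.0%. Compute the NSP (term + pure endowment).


Term component = 10191.8224
Pure endowment = 7_p_x * v^7 * benefit = 0.880604 * 0.665057 * 106588 = 62423.4361
NSP = 72615.2586


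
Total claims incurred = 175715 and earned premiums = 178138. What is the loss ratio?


Loss ratio = claims / premiums
= 175715 / 178138
= 0.9864


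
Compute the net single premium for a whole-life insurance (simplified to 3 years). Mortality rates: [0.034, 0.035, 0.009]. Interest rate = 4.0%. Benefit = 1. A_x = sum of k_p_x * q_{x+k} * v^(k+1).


v = 0.961538
Year 0: k_p_x=1.0, q=0.034, term=0.032692
Year 1: k_p_x=0.966, q=0.035, term=0.031259
Year 2: k_p_x=0.93219, q=0.009, term=0.007458
A_x = 0.0714


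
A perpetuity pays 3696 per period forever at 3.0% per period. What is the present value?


PV = PMT / i
= 3696 / 0.03
= 123200.0


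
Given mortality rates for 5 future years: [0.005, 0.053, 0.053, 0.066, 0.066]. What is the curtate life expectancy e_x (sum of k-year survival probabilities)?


e_x = sum_{k=1}^{n} k_p_x
k_p_x values:
  1_p_x = 0.995
  2_p_x = 0.942265
  3_p_x = 0.892325
  4_p_x = 0.833432
  5_p_x = 0.778425
e_x = 4.4414


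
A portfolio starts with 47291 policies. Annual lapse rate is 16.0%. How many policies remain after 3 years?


remaining = initial * (1 - lapse)^years
= 47291 * (1 - 0.16)^3
= 47291 * 0.592704
= 28029.5649


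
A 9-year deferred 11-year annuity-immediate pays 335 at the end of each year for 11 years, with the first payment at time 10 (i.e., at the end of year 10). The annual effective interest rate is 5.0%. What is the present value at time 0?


PV at time 9 of the 11-year annuity-immediate:
a_n = 335 * (1-(1+0.05)^(-11))/0.05 = 2782.6488
Discount back 9 years to time 0:
PV = 2782.6488 * (1+0.05)^(-9)
= 2782.6488 * 0.644609
= 1793.7202


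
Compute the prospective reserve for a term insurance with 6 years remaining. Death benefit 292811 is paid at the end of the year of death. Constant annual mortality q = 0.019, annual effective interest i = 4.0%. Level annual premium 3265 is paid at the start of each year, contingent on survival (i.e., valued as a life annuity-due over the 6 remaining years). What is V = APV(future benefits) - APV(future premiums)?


v = 1/(1+i) = 0.961538
APV(future benefits) per unit = sum_{k=0}^{5} k_p_x * q * v^(k+1) = 0.095196
APV(future benefits) = 292811 * 0.095196 = 27874.4386
Life annuity-due factor ä_{x:6} = sum_{k=0}^{5} k_p_x * v^k = 5.210729
APV(future premiums) = 3265 * 5.210729 = 17013.0299
V = 27874.4386 - 17013.0299
= 10861.4087


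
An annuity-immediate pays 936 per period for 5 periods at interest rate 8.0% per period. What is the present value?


PV = PMT * (1 - (1+i)^(-n)) / i
= 936 * (1 - (1+0.08)^(-5)) / 0.08
= 936 * (1 - 0.680583) / 0.08
= 936 * 3.99271
= 3737.1766


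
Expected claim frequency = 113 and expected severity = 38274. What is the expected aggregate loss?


E[S] = E[N] * E[X]
= 113 * 38274
= 4.3250e+06


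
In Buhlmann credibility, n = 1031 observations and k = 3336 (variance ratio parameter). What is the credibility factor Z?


Z = n / (n + k)
= 1031 / (1031 + 3336)
= 1031 / 4367
= 0.2361


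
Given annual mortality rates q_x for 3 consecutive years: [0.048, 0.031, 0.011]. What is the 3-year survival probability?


p_k = 1 - q_k for each year
Survival = product of (1 - q_k)
= 0.952 * 0.969 * 0.989
= 0.9123


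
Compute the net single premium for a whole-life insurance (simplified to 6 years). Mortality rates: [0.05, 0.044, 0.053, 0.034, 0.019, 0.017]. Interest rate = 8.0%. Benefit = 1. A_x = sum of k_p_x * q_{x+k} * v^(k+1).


v = 0.925926
Year 0: k_p_x=1.0, q=0.05, term=0.046296
Year 1: k_p_x=0.95, q=0.044, term=0.035837
Year 2: k_p_x=0.9082, q=0.053, term=0.038211
Year 3: k_p_x=0.860065, q=0.034, term=0.021494
Year 4: k_p_x=0.830823, q=0.019, term=0.010743
Year 5: k_p_x=0.815038, q=0.017, term=0.008731
A_x = 0.1613


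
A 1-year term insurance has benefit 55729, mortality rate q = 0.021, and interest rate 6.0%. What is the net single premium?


NSP = benefit * q * v
v = 1/(1+i) = 0.943396
NSP = 55729 * 0.021 * 0.943396
= 1104.0651


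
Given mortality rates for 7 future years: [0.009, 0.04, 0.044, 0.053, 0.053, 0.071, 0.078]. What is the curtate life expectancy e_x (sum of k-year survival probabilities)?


e_x = sum_{k=1}^{n} k_p_x
k_p_x values:
  1_p_x = 0.991
  2_p_x = 0.95136
  3_p_x = 0.9095
  4_p_x = 0.861297
  5_p_x = 0.815648
  6_p_x = 0.757737
  7_p_x = 0.698633
e_x = 5.9852


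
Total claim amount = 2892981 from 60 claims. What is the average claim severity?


severity = total / number
= 2892981 / 60
= 48216.35


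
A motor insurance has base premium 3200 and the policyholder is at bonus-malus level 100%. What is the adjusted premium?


adjusted = base * BM_level / 100
= 3200 * 100 / 100
= 3200 * 1.0
= 3200.0


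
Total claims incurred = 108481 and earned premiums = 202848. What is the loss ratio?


Loss ratio = claims / premiums
= 108481 / 202848
= 0.5348


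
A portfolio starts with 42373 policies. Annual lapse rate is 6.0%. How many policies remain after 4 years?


remaining = initial * (1 - lapse)^years
= 42373 * (1 - 0.06)^4
= 42373 * 0.780749
= 33082.6757


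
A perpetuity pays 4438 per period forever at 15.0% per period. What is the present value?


PV = PMT / i
= 4438 / 0.15
= 29586.6667


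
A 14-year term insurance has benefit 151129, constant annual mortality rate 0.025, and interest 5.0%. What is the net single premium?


NSP = benefit * sum_{k=0}^{n-1} k_p_x * q * v^(k+1)
With constant q=0.025, v=0.952381
Sum = 0.215222
NSP = 151129 * 0.215222
= 32526.2196


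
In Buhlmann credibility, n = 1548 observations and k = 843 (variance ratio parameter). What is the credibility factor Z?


Z = n / (n + k)
= 1548 / (1548 + 843)
= 1548 / 2391
= 0.6474


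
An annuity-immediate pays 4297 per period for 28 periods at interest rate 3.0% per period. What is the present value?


PV = PMT * (1 - (1+i)^(-n)) / i
= 4297 * (1 - (1+0.03)^(-28)) / 0.03
= 4297 * (1 - 0.437077) / 0.03
= 4297 * 18.764108
= 80629.3731
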